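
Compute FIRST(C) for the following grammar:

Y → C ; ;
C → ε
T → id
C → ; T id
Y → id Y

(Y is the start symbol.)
To compute FIRST(C), examine every production with C on the left-hand side, reading each right-hand side left to right until a non-nullable symbol is reached.

From C → ε:
  - ε-production, so ε ∈ FIRST(C)
From C → ; T id:
  - ';' is a terminal: add ';' and stop

Collecting: FIRST(C) = { ';', ε }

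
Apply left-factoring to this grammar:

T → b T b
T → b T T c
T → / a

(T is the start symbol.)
T → b T T'
T' → b
T' → T c
T → / a

Left-factoring transforms A → αβ₁ | αβ₂ into A → αA' and A' → β₁ | β₂
(α is the longest common prefix among the alternatives). Repeat until
no nonterminal has two alternatives with a common prefix.

Round 1: T has alternatives sharing prefix 'b T'. Introduce T': T → b T T'
  Add: T' → b
  Add: T' → T c

No remaining common prefixes — done.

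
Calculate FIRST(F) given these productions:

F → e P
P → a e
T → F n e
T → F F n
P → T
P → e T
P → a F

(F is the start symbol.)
{ 'e' }

To compute FIRST(F), examine every production with F on the left-hand side, reading each right-hand side left to right until a non-nullable symbol is reached.

From F → e P:
  - e is a terminal: add 'e' and stop

Collecting: FIRST(F) = { 'e' }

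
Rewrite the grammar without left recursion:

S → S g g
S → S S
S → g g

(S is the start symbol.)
S is directly left-recursive. The standard transformation for
  A → A α₁ | ... | A α_m | β₁ | ... | β_n
is
  A  → β₁ A' | ... | β_n A'
  A' → α₁ A' | ... | α_m A' | ε

S → g g becomes S → g g S'
S → S g g becomes S' → g g S'
S → S S becomes S' → S S'
Add S' → ε

Resulting grammar:
S → g g S'
S' → g g S'
S' → S S'
S' → ε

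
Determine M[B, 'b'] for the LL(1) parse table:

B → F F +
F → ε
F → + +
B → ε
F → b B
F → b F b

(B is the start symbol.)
B → F F +, B → ε

To find M[B, 'b'], we find productions for B where 'b' is in the predict set (PREDICT(N → α) = (FIRST(α) \ {ε}) ∪ (FOLLOW(N) if α ⇒* ε)).

Relevant sets:
  FIRST(F) = { '+', 'b', ε }
  FOLLOW(B) = { $, '+', 'b' }

B → F F +: PREDICT = { '+', 'b' }
  'b' is in predict set, so this production goes in M[B, 'b']
B → ε: PREDICT = { $, '+', 'b' }
  'b' is in predict set, so this production goes in M[B, 'b']

M[B, 'b'] = B → F F +, B → ε  (a multiply-defined cell — the grammar is not LL(1))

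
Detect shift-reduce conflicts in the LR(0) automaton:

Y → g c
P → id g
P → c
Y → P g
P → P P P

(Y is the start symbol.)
A shift-reduce conflict occurs when an LR(0) state has both:
  - a complete (reduce) item [A → α .] (dot at the end), and
  - a shift item [B → β . c γ] (dot before a terminal).

Augment with Y' → Y and build the canonical LR(0) collection (I0 = CLOSURE({[Y' → . Y]}), then GOTO on every symbol after a dot until no new states appear). It has 11 states:
  I0: { [P → . P P P], [P → . c], [P → . id g], [Y → . P g], [Y → . g c], [Y' → . Y] }  — shift
  I1: { [P → . P P P], [P → . c], [P → . id g], [P → P . P P], [Y → P . g] }  — shift
  I2: { [Y' → Y .] }  — accept
  I3: { [P → c .] }  — reduce
  I4: { [Y → g . c] }  — shift
  I5: { [P → id . g] }  — shift
  I6: { [P → id g .] }  — reduce
  I7: { [Y → g c .] }  — reduce
  I8: { [P → . P P P], [P → . c], [P → . id g], [P → P . P P], [P → P P . P] }  — shift
  I9: { [Y → P g .] }  — reduce
  I10: { [P → . P P P], [P → . c], [P → . id g], [P → P . P P], [P → P P . P], [P → P P P .] }  — shift, reduce

I10 contains reduce item [P → P P P .] and shift items [P → . c], [P → . id g] — shift-reduce conflict.

Answer: Yes — I10: [P → P P P .] vs [P → . c]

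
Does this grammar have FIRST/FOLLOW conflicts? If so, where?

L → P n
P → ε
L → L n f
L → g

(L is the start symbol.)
A FIRST/FOLLOW conflict occurs when a non-terminal N has a nullable alternative N → β (β ⇒* ε) and another alternative N → α with FIRST(α) ∩ FOLLOW(N) ≠ ∅: on such a lookahead the parser cannot decide between expanding α and letting N vanish via β.

Nullable non-terminals: P.
P has a nullable alternative but only one production, so nothing to check.

L has no nullable alternative, so no FIRST/FOLLOW check is needed there.

No FIRST/FOLLOW conflicts found.

Answer: No FIRST/FOLLOW conflicts.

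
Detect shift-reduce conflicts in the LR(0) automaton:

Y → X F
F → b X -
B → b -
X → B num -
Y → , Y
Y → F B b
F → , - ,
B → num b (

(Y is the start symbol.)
No shift-reduce conflicts

A shift-reduce conflict occurs when an LR(0) state has both:
  - a complete (reduce) item [A → α .] (dot at the end), and
  - a shift item [B → β . c γ] (dot before a terminal).

Augment with Y' → Y and build the canonical LR(0) collection (I0 = CLOSURE({[Y' → . Y]}), then GOTO on every symbol after a dot until no new states appear). It has 24 states:
  I0: { [B → . b -], [B → . num b (], [F → . , - ,], [F → . b X -], [X → . B num -], [Y → . , Y], [Y → . F B b], [Y → . X F], [Y' → . Y] }  — shift
  I1: { [B → . b -], [B → . num b (], [F → , . - ,], [F → . , - ,], [F → . b X -], [X → . B num -], [Y → , . Y], [Y → . , Y], [Y → . F B b], [Y → . X F] }  — shift
  I2: { [X → B . num -] }  — shift
  I3: { [B → . b -], [B → . num b (], [Y → F . B b] }  — shift
  I4: { [F → . , - ,], [F → . b X -], [Y → X . F] }  — shift
  I5: { [Y' → Y .] }  — accept
  I6: { [B → . b -], [B → . num b (], [B → b . -], [F → b . X -], [X → . B num -] }  — shift
  I7: { [B → num . b (] }  — shift
  I8: { [B → num b . (] }  — shift
  I9: { [B → num b ( .] }  — reduce
  I10: { [B → b - .] }  — reduce
  I11: { [F → b X . -] }  — shift
  I12: { [B → b . -] }  — shift
  I13: { [F → b X - .] }  — reduce
  I14: { [F → , . - ,] }  — shift
  I15: { [Y → X F .] }  — reduce
  I16: { [B → . b -], [B → . num b (], [F → b . X -], [X → . B num -] }  — shift
  I17: { [F → , - . ,] }  — shift
  I18: { [F → , - , .] }  — reduce
  I19: { [Y → F B . b] }  — shift
  I20: { [Y → F B b .] }  — reduce
  I21: { [X → B num . -] }  — shift
  I22: { [X → B num - .] }  — reduce
  I23: { [Y → , Y .] }  — reduce

No state contains both a complete item and a shift item.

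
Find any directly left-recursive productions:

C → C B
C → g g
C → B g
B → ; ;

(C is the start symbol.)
Yes, C is left-recursive

Direct left recursion occurs when N → N α for some non-terminal N (the right-hand side begins with the left-hand side itself).

C → C B: LEFT RECURSIVE (starts with C)
C → g g: starts with g
C → B g: starts with B
B → ; ;: starts with ';'

The grammar has direct left recursion on: C.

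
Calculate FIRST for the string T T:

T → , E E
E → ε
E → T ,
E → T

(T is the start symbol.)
{ ',' }

FIRST sets of the non-terminals involved (from the grammar, by fixed-point iteration):
  FIRST(T) = { ',' }

To compute FIRST(T T), process the symbols left to right:
Symbol T is a non-terminal. Add FIRST(T) \ {ε} = { ',' }
T is not nullable (ε ∉ FIRST(T)), so stop here.
FIRST(T T) = { ',' }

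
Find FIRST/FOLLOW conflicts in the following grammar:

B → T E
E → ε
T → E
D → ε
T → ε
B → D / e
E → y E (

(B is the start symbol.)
Nullable non-terminals: B, D, E, T.
FIRST sets used below: FIRST(T) = { 'y', ε }, FIRST(E) = { 'y', ε }, FIRST(D) = { ε }

B: nullable alternative(s) B → T E; FOLLOW(B) = { $ }
  B → T E: FIRST \ {ε} = { 'y' } — this is the only nullable alternative, skip
  B → D / e: FIRST \ {ε} = { '/' } — disjoint from FOLLOW(B)
D has a nullable alternative but only one production, so nothing to check.

E: nullable alternative(s) E → ε; FOLLOW(E) = { $, '(', 'y' }
  E → ε: FIRST \ {ε} = { } — this is the only nullable alternative, skip
  E → y E (: FIRST \ {ε} = { 'y' } — overlaps FOLLOW(E) on { 'y' }: CONFLICT

T: nullable alternative(s) T → E, T → ε; FOLLOW(T) = { $, 'y' }
  T → E: FIRST \ {ε} = { 'y' } — overlaps FOLLOW(T) on { 'y' }: CONFLICT
  T → ε: FIRST \ {ε} = { } — disjoint from FOLLOW(T)

So the grammar has 2 FIRST/FOLLOW conflicts (marked CONFLICT above).

Answer: Yes. E → y E '(' with FOLLOW(E) on { 'y' }; T → E with FOLLOW(T) on { 'y' }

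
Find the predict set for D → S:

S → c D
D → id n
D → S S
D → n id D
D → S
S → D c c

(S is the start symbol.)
{ 'c', 'id', 'n' }

PREDICT(D → S) = (FIRST(RHS) \ {ε}) ∪ (FOLLOW(D) if ε ∈ FIRST(RHS), i.e. RHS ⇒* ε)
FIRST(S) = { 'c', 'id', 'n' }
FIRST(S) = { 'c', 'id', 'n' }
ε ∉ FIRST(S), so FOLLOW(D) is not added.
PREDICT(D → S) = { 'c', 'id', 'n' }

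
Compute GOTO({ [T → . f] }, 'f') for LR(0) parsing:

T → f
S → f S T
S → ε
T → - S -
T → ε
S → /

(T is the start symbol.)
GOTO(I, 'f') = CLOSURE({ [A → αX.β] : [A → α.Xβ] ∈ I, X = 'f' })

Items with dot before 'f', with the dot advanced:
  [T → . f] → [T → f .]
Closure adds nothing (no advanced item has the dot before a non-terminal).

GOTO = { [T → f .] }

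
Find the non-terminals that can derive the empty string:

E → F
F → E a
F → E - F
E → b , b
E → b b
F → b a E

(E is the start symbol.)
There are no ε-productions, so no non-terminal can derive ε.
No non-terminals are nullable.

Answer: None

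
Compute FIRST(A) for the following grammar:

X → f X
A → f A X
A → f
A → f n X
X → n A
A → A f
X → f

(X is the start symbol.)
From A → f A X:
  - f is a terminal: add 'f' and stop
From A → f:
  - f is a terminal: add 'f' and stop
From A → f n X:
  - f is a terminal: add 'f' and stop
From A → A f:
  - A is the symbol being defined: contributes nothing new
    A is not nullable, so stop

Collecting: FIRST(A) = { 'f' }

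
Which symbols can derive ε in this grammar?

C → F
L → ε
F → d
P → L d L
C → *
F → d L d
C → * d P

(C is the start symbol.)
{ 'L' }

ε-productions: L → ε
So L is immediately nullable.
No further non-terminal can be added: every production for the remaining non-terminals contains a terminal or a non-nullable non-terminal.
Nullable = { 'L' }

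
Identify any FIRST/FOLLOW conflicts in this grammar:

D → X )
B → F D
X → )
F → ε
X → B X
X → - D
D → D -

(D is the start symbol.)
Nullable non-terminals: F.
F has a nullable alternative but only one production, so nothing to check.

B, D, X have no nullable alternative, so no FIRST/FOLLOW check is needed there.

No FIRST/FOLLOW conflicts found.

Answer: No FIRST/FOLLOW conflicts.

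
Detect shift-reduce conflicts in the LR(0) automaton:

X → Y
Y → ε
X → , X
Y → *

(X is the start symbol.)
Yes — I0: [Y → .] vs [X → . , X]; I2: [Y → .] vs [X → . , X]

A shift-reduce conflict occurs when an LR(0) state has both:
  - a complete (reduce) item [A → α .] (dot at the end), and
  - a shift item [B → β . c γ] (dot before a terminal).

Augment with X' → X and build the canonical LR(0) collection (I0 = CLOSURE({[X' → . X]}), then GOTO on every symbol after a dot until no new states appear). It has 6 states:
  I0: { [X → . , X], [X → . Y], [X' → . X], [Y → . *], [Y → .] }  — shift, reduce
  I1: { [Y → * .] }  — reduce
  I2: { [X → , . X], [X → . , X], [X → . Y], [Y → . *], [Y → .] }  — shift, reduce
  I3: { [X' → X .] }  — accept
  I4: { [X → Y .] }  — reduce
  I5: { [X → , X .] }  — reduce

I0 contains reduce item [Y → .] and shift items [X → . , X], [Y → . *] — shift-reduce conflict.
I2 contains reduce item [Y → .] and shift items [X → . , X], [Y → . *] — shift-reduce conflict.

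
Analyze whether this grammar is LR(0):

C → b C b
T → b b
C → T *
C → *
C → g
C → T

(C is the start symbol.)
No. Shift-reduce conflict between [C → T .] and [C → T . *]

A grammar is LR(0) if no state in the canonical LR(0) collection has:
  - both a shift item (dot before a terminal) and a complete item (shift-reduce conflict), or
  - two or more complete items (reduce-reduce conflict; the accept item [C' → C .] counts as a complete item here).

Augment with C' → C and build the canonical LR(0) collection (I0 = CLOSURE({[C' → . C]}), then GOTO on every symbol after a dot until no new states appear). It has 10 states:
  I0: { [C → . *], [C → . T *], [C → . T], [C → . b C b], [C → . g], [C' → . C], [T → . b b] }  — shift
  I1: { [C → * .] }  — reduce
  I2: { [C' → C .] }  — accept
  I3: { [C → T . *], [C → T .] }  — shift, reduce
  I4: { [C → . *], [C → . T *], [C → . T], [C → . b C b], [C → . g], [C → b . C b], [T → . b b], [T → b . b] }  — shift
  I5: { [C → g .] }  — reduce
  I6: { [C → b C . b] }  — shift
  I7: { [C → . *], [C → . T *], [C → . T], [C → . b C b], [C → . g], [C → b . C b], [T → . b b], [T → b . b], [T → b b .] }  — shift, reduce
  I8: { [C → b C b .] }  — reduce
  I9: { [C → T * .] }  — reduce

Conflict in state I3:
  Shift-reduce conflict between [C → T .] and [C → T . *]
So the grammar is NOT LR(0).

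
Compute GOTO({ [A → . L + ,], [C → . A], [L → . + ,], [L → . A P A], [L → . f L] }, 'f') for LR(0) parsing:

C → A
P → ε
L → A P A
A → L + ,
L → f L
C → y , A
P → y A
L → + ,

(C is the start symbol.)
{ [A → . L + ,], [L → . + ,], [L → . A P A], [L → . f L], [L → f . L] }

GOTO(I, 'f') = CLOSURE({ [A → αX.β] : [A → α.Xβ] ∈ I, X = 'f' })

Items with dot before 'f', with the dot advanced:
  [L → . f L] → [L → f . L]
Closure of the advanced items:
  [L → f . L] has the dot before L: add [L → . A P A], [L → . f L], [L → . + ,]
  [L → . A P A] has the dot before A: add [A → . L + ,]

GOTO = { [A → . L + ,], [L → . + ,], [L → . A P A], [L → . f L], [L → f . L] }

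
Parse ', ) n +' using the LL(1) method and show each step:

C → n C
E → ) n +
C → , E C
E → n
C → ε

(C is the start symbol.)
LL(1) parsing maintains a stack (initially the start symbol over $) and the input. At each step: if the stack top is a terminal, match it against the current input token; if it is a non-terminal N, replace it with the RHS of M[N, lookahead] (the unique production whose predict set contains the lookahead).

Stack is shown with the top on the left.

Stack      Input      Action
----------------------------
C $        , ) n + $  output C → , E C
, E C $    , ) n + $  match ','
E C $      ) n + $    output E → ) n +
) n + C $  ) n + $    match ')'
n + C $    n + $      match 'n'
+ C $      + $        match '+'
C $        $          output C → ε
$          $          accept

The string is accepted.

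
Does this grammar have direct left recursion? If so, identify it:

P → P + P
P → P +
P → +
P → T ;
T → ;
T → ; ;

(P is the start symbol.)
Yes, P is left-recursive

Direct left recursion occurs when N → N α for some non-terminal N (the right-hand side begins with the left-hand side itself).

P → P + P: LEFT RECURSIVE (starts with P)
P → P +: LEFT RECURSIVE (starts with P)
P → +: starts with '+'
P → T ;: starts with T
T → ;: starts with ';'
T → ; ;: starts with ';'

The grammar has direct left recursion on: P.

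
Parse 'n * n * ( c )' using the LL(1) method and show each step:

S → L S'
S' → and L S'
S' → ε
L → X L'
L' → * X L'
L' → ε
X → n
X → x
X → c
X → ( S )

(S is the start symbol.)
LL(1) parsing maintains a stack (initially the start symbol over $) and the input. At each step: if the stack top is a terminal, match it against the current input token; if it is a non-terminal N, replace it with the RHS of M[N, lookahead] (the unique production whose predict set contains the lookahead).

Stack is shown with the top on the left.

Stack              Input            Action
------------------------------------------
S $                n * n * ( c ) $  output S → L S'
L S' $             n * n * ( c ) $  output L → X L'
X L' S' $          n * n * ( c ) $  output X → n
n L' S' $          n * n * ( c ) $  match 'n'
L' S' $            * n * ( c ) $    output L' → * X L'
* X L' S' $        * n * ( c ) $    match '*'
X L' S' $          n * ( c ) $      output X → n
n L' S' $          n * ( c ) $      match 'n'
L' S' $            * ( c ) $        output L' → * X L'
* X L' S' $        * ( c ) $        match '*'
X L' S' $          ( c ) $          output X → ( S )
( S ) L' S' $      ( c ) $          match '('
S ) L' S' $        c ) $            output S → L S'
L S' ) L' S' $     c ) $            output L → X L'
X L' S' ) L' S' $  c ) $            output X → c
c L' S' ) L' S' $  c ) $            match 'c'
L' S' ) L' S' $    ) $              output L' → ε
S' ) L' S' $       ) $              output S' → ε
) L' S' $          ) $              match ')'
L' S' $            $                output L' → ε
S' $               $                output S' → ε
$                  $                accept

The string is accepted.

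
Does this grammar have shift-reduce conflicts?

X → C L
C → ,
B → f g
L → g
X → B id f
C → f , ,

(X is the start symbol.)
No shift-reduce conflicts

Augment with X' → X and build the canonical LR(0) collection (I0 = CLOSURE({[X' → . X]}), then GOTO on every symbol after a dot until no new states appear). It has 13 states:
  I0: { [B → . f g], [C → . ,], [C → . f , ,], [X → . B id f], [X → . C L], [X' → . X] }  — shift
  I1: { [C → , .] }  — reduce
  I2: { [X → B . id f] }  — shift
  I3: { [L → . g], [X → C . L] }  — shift
  I4: { [X' → X .] }  — accept
  I5: { [B → f . g], [C → f . , ,] }  — shift
  I6: { [C → f , . ,] }  — shift
  I7: { [B → f g .] }  — reduce
  I8: { [C → f , , .] }  — reduce
  I9: { [X → C L .] }  — reduce
  I10: { [L → g .] }  — reduce
  I11: { [X → B id . f] }  — shift
  I12: { [X → B id f .] }  — reduce

No state contains both a complete item and a shift item.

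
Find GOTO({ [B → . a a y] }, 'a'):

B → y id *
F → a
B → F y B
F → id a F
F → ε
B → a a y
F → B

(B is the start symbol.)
{ [B → a . a y] }

GOTO(I, 'a') = CLOSURE({ [A → αX.β] : [A → α.Xβ] ∈ I, X = 'a' })

Items with dot before 'a', with the dot advanced:
  [B → . a a y] → [B → a . a y]
Closure adds nothing (no advanced item has the dot before a non-terminal).

GOTO = { [B → a . a y] }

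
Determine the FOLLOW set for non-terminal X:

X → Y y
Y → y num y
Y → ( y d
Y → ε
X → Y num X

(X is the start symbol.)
{ $ }

To compute FOLLOW(X), find every occurrence of X on a right-hand side N → α X β: add FIRST(β) \ {ε}, and if β is empty or nullable also add FOLLOW(N). Iterate to a fixed point.

X is the start symbol, so $ ∈ FOLLOW(X).
In X → Y num X: X is at the end; this adds FOLLOW(X) to itself — nothing new

Taking the union: FOLLOW(X) = { $ }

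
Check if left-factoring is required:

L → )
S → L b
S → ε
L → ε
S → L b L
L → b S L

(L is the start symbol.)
Yes, S has productions with common prefix 'L b'

Left-factoring is needed when two productions for the same non-terminal
share a common prefix on the right-hand side.

Productions for L:
  L → )
  L → ε
  L → b S L
Productions for S:
  S → L b
  S → ε
  S → L b L

Found common prefix 'L b' in productions for S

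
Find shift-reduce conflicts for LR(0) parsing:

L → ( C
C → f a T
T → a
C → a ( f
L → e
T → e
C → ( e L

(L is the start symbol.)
No shift-reduce conflicts

Augment with L' → L and build the canonical LR(0) collection (I0 = CLOSURE({[L' → . L]}), then GOTO on every symbol after a dot until no new states appear). It has 16 states:
  I0: { [L → . ( C], [L → . e], [L' → . L] }  — shift
  I1: { [C → . ( e L], [C → . a ( f], [C → . f a T], [L → ( . C] }  — shift
  I2: { [L' → L .] }  — accept
  I3: { [L → e .] }  — reduce
  I4: { [C → ( . e L] }  — shift
  I5: { [L → ( C .] }  — reduce
  I6: { [C → a . ( f] }  — shift
  I7: { [C → f . a T] }  — shift
  I8: { [C → f a . T], [T → . a], [T → . e] }  — shift
  I9: { [C → f a T .] }  — reduce
  I10: { [T → a .] }  — reduce
  I11: { [T → e .] }  — reduce
  I12: { [C → a ( . f] }  — shift
  I13: { [C → a ( f .] }  — reduce
  I14: { [C → ( e . L], [L → . ( C], [L → . e] }  — shift
  I15: { [C → ( e L .] }  — reduce

No state contains both a complete item and a shift item.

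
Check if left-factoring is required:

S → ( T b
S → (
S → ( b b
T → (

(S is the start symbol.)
Yes, S has productions with common prefix '('

Left-factoring is needed when two productions for the same non-terminal
share a common prefix on the right-hand side.

Productions for S:
  S → ( T b
  S → (
  S → ( b b

Found common prefix '(' in productions for S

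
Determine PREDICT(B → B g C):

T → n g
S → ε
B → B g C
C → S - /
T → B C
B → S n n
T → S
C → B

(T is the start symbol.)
{ 'n' }

PREDICT(B → B g C) = (FIRST(RHS) \ {ε}) ∪ (FOLLOW(B) if ε ∈ FIRST(RHS), i.e. RHS ⇒* ε)
FIRST(B) = { 'n' }
FIRST(B g C) = { 'n' }
ε ∉ FIRST(B g C), so FOLLOW(B) is not added.
PREDICT(B → B g C) = { 'n' }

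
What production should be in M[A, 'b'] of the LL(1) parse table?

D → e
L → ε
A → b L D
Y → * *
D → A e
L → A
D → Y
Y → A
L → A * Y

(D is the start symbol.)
To find M[A, 'b'], we find productions for A where 'b' is in the predict set (PREDICT(N → α) = (FIRST(α) \ {ε}) ∪ (FOLLOW(N) if α ⇒* ε)).

A → b L D: PREDICT = { 'b' }
  'b' is in predict set, so this production goes in M[A, 'b']

M[A, 'b'] = A → b L D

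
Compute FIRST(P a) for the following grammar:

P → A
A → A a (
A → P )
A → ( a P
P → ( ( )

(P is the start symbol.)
FIRST sets of the non-terminals involved (from the grammar, by fixed-point iteration):
  FIRST(P) = { '(' }

To compute FIRST(P a), process the symbols left to right:
Symbol P is a non-terminal. Add FIRST(P) \ {ε} = { '(' }
P is not nullable (ε ∉ FIRST(P)), so stop here.
FIRST(P a) = { '(' }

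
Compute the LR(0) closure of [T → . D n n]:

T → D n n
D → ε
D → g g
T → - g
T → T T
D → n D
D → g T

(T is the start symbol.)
{ [D → . g T], [D → . g g], [D → . n D], [D → .], [T → . D n n] }

To compute CLOSURE, for each item [A → α.Bβ] where B is a non-terminal, add [B → .γ] for all productions B → γ; repeat for the newly added items until nothing changes.

Start with: [T → . D n n]
  [T → . D n n] has the dot before D: add [D → .], [D → . g g], [D → . n D], [D → . g T]
No further items can be added.

CLOSURE = { [D → . g T], [D → . g g], [D → . n D], [D → .], [T → . D n n] }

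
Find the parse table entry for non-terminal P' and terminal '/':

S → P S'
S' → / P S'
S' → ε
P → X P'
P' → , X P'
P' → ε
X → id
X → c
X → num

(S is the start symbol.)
To find M[P', '/'], we find productions for P' where '/' is in the predict set (PREDICT(N → α) = (FIRST(α) \ {ε}) ∪ (FOLLOW(N) if α ⇒* ε)).

Relevant sets:
  FOLLOW(P') = { $, '/' }

P' → , X P': PREDICT = { ',' }
P' → ε: PREDICT = { $, '/' }
  '/' is in predict set, so this production goes in M[P', '/']

M[P', '/'] = P' → ε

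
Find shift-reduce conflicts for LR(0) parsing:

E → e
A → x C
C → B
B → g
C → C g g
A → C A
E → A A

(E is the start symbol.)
Yes — I8: [A → x C .] vs [C → C . g g]; I12: [B → g .] vs [C → C g . g]

A shift-reduce conflict occurs when an LR(0) state has both:
  - a complete (reduce) item [A → α .] (dot at the end), and
  - a shift item [B → β . c γ] (dot before a terminal).

Augment with E' → E and build the canonical LR(0) collection (I0 = CLOSURE({[E' → . E]}), then GOTO on every symbol after a dot until no new states appear). It has 14 states:
  I0: { [A → . C A], [A → . x C], [B → . g], [C → . B], [C → . C g g], [E → . A A], [E → . e], [E' → . E] }  — shift
  I1: { [A → . C A], [A → . x C], [B → . g], [C → . B], [C → . C g g], [E → A . A] }  — shift
  I2: { [C → B .] }  — reduce
  I3: { [A → . C A], [A → . x C], [A → C . A], [B → . g], [C → . B], [C → . C g g], [C → C . g g] }  — shift
  I4: { [E' → E .] }  — accept
  I5: { [E → e .] }  — reduce
  I6: { [B → g .] }  — reduce
  I7: { [A → x . C], [B → . g], [C → . B], [C → . C g g] }  — shift
  I8: { [A → x C .], [C → C . g g] }  — shift, reduce
  I9: { [C → C g . g] }  — shift
  I10: { [C → C g g .] }  — reduce
  I11: { [A → C A .] }  — reduce
  I12: { [B → g .], [C → C g . g] }  — shift, reduce
  I13: { [E → A A .] }  — reduce

I8 contains reduce item [A → x C .] and shift item [C → C . g g] — shift-reduce conflict.
I12 contains reduce item [B → g .] and shift item [C → C g . g] — shift-reduce conflict.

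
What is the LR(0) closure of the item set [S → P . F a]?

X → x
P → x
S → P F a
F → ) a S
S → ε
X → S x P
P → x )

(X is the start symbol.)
{ [F → . ) a S], [S → P . F a] }

To compute CLOSURE, for each item [A → α.Bβ] where B is a non-terminal, add [B → .γ] for all productions B → γ; repeat for the newly added items until nothing changes.

Start with: [S → P . F a]
  [S → P . F a] has the dot before F: add [F → . ) a S]
No further items can be added.

CLOSURE = { [F → . ) a S], [S → P . F a] }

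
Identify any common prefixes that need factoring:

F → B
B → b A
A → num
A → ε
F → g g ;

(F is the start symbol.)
Left-factoring is needed when two productions for the same non-terminal
share a common prefix on the right-hand side.

Productions for F:
  F → B
  F → g g ;
Productions for A:
  A → num
  A → ε

No common prefixes found.

Answer: No, left-factoring is not needed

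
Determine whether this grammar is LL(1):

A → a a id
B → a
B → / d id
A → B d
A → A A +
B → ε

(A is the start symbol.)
A grammar is LL(1) if for each non-terminal N with multiple productions, the predict sets of those productions are pairwise disjoint, where PREDICT(N → α) = (FIRST(α) \ {ε}) ∪ (FOLLOW(N) if α ⇒* ε).

Relevant sets:
  FIRST(B) = { '/', 'a', ε }
  FIRST(A) = { '/', 'a', 'd' }
  FOLLOW(B) = { 'd' }

For A:
  PREDICT(A → a a id) = { 'a' }
  PREDICT(A → B d) = { '/', 'a', 'd' }
  PREDICT(A → A A '+') = { '/', 'a', 'd' }
For B:
  PREDICT(B → a) = { 'a' }
  PREDICT(B → '/' d id) = { '/' }
  PREDICT(B → ε) = { 'd' }

Conflict found: Predict set conflict for A: { 'a' }
The grammar is NOT LL(1).

Answer: No. Predict set conflict for A: { 'a' }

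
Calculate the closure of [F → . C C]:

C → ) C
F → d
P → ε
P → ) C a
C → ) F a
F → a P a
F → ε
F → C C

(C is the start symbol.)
To compute CLOSURE, for each item [A → α.Bβ] where B is a non-terminal, add [B → .γ] for all productions B → γ; repeat for the newly added items until nothing changes.

Start with: [F → . C C]
  [F → . C C] has the dot before C: add [C → . ) C], [C → . ) F a]
No further items can be added.

CLOSURE = { [C → . ) C], [C → . ) F a], [F → . C C] }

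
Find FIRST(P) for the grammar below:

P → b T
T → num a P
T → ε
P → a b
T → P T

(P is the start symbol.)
To compute FIRST(P), examine every production with P on the left-hand side, reading each right-hand side left to right until a non-nullable symbol is reached.

From P → b T:
  - b is a terminal: add 'b' and stop
From P → a b:
  - a is a terminal: add 'a' and stop

Collecting: FIRST(P) = { 'a', 'b' }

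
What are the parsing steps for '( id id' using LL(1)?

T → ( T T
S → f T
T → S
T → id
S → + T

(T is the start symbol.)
LL(1) parsing maintains a stack (initially the start symbol over $) and the input. At each step: if the stack top is a terminal, match it against the current input token; if it is a non-terminal N, replace it with the RHS of M[N, lookahead] (the unique production whose predict set contains the lookahead).

Stack is shown with the top on the left.

Stack    Input      Action
--------------------------
T $      ( id id $  output T → ( T T
( T T $  ( id id $  match '('
T T $    id id $    output T → id
id T $   id id $    match 'id'
T $      id $       output T → id
id $     id $       match 'id'
$        $          accept

The string is accepted.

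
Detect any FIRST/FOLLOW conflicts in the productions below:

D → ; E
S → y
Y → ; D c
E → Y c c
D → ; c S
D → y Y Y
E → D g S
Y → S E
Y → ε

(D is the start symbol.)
Yes. Y → ';' D c with FOLLOW(Y) on { ';' }; Y → S E with FOLLOW(Y) on { 'y' }

Nullable non-terminals: Y.
FIRST sets used below: FIRST(S) = { 'y' }

Y: nullable alternative(s) Y → ε; FOLLOW(Y) = { $, ';', 'c', 'g', 'y' }
  Y → ; D c: FIRST \ {ε} = { ';' } — overlaps FOLLOW(Y) on { ';' }: CONFLICT
  Y → S E: FIRST \ {ε} = { 'y' } — overlaps FOLLOW(Y) on { 'y' }: CONFLICT
  Y → ε: FIRST \ {ε} = { } — this is the only nullable alternative, skip

D, E, S have no nullable alternative, so no FIRST/FOLLOW check is needed there.

So the grammar has 2 FIRST/FOLLOW conflicts (marked CONFLICT above).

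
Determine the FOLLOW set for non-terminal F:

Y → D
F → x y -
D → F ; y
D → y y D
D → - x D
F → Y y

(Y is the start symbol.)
{ ';' }

In D → F ; y: F is followed by ';' y, add FIRST(';' y) \ {ε} = { ';' }

Taking the union: FOLLOW(F) = { ';' }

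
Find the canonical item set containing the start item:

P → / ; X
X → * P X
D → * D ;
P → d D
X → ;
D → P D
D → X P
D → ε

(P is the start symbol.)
{ [P → . / ; X], [P → . d D], [P' → . P] }

First, augment the grammar with P' → P
I₀ = CLOSURE({ [P' → . P] }):
  [P' → . P] has the dot before P: add [P → . / ; X], [P → . d D]
No further items can be added.

I₀ = { [P → . / ; X], [P → . d D], [P' → . P] }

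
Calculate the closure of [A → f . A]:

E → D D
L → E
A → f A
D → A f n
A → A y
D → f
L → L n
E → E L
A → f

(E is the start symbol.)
Start with: [A → f . A]
  [A → f . A] has the dot before A: add [A → . f A], [A → . A y], [A → . f]
No further items can be added.

CLOSURE = { [A → . A y], [A → . f A], [A → . f], [A → f . A] }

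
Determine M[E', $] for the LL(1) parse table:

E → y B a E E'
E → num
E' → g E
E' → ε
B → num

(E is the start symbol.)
E' → ε

To find M[E', $], we find productions for E' where $ is in the predict set (PREDICT(N → α) = (FIRST(α) \ {ε}) ∪ (FOLLOW(N) if α ⇒* ε)).

Relevant sets:
  FOLLOW(E') = { $, 'g' }

E' → g E: PREDICT = { 'g' }
E' → ε: PREDICT = { $, 'g' }
  $ is in predict set, so this production goes in M[E', $]

M[E', $] = E' → ε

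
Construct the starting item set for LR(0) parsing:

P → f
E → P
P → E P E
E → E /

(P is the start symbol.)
{ [E → . E /], [E → . P], [P → . E P E], [P → . f], [P' → . P] }

First, augment the grammar with P' → P
I₀ = CLOSURE({ [P' → . P] }):
  [P' → . P] has the dot before P: add [P → . f], [P → . E P E]
  [P → . E P E] has the dot before E: add [E → . P], [E → . E /]
No further items can be added.

I₀ = { [E → . E /], [E → . P], [P → . E P E], [P → . f], [P' → . P] }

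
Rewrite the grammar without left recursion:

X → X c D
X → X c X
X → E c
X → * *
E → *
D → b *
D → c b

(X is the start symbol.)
X → E c X'
X → * * X'
X' → c D X'
X' → c X X'
X' → ε
E → *
D → b *
D → c b

X is directly left-recursive. The standard transformation for
  A → A α₁ | ... | A α_m | β₁ | ... | β_n
is
  A  → β₁ A' | ... | β_n A'
  A' → α₁ A' | ... | α_m A' | ε

X → E c becomes X → E c X'
X → * * becomes X → * * X'
X → X c D becomes X' → c D X'
X → X c X becomes X' → c X X'
Add X' → ε

Productions for other non-terminals are unchanged:
  E → *
  D → b *
  D → c b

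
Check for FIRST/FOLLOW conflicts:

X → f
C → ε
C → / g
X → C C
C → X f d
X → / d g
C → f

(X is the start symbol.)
Nullable non-terminals: C, X.
FIRST sets used below: FIRST(X) = { '/', 'f', ε }, FIRST(C) = { '/', 'f', ε }

C: nullable alternative(s) C → ε; FOLLOW(C) = { $, '/', 'f' }
  C → ε: FIRST \ {ε} = { } — this is the only nullable alternative, skip
  C → / g: FIRST \ {ε} = { '/' } — overlaps FOLLOW(C) on { '/' }: CONFLICT
  C → X f d: FIRST \ {ε} = { '/', 'f' } — overlaps FOLLOW(C) on { '/', 'f' }: CONFLICT
  C → f: FIRST \ {ε} = { 'f' } — overlaps FOLLOW(C) on { 'f' }: CONFLICT

X: nullable alternative(s) X → C C; FOLLOW(X) = { $, 'f' }
  X → f: FIRST \ {ε} = { 'f' } — overlaps FOLLOW(X) on { 'f' }: CONFLICT
  X → C C: FIRST \ {ε} = { '/', 'f' } — this is the only nullable alternative, skip
  X → / d g: FIRST \ {ε} = { '/' } — disjoint from FOLLOW(X)

So the grammar has 4 FIRST/FOLLOW conflicts (marked CONFLICT above).

Answer: Yes. X → f with FOLLOW(X) on { 'f' }; C → '/' g with FOLLOW(C) on { '/' }; C → X f d with FOLLOW(C) on { '/', 'f' }; C → f with FOLLOW(C) on { 'f' }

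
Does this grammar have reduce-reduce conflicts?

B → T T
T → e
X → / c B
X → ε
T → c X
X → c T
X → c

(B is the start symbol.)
Augment with B' → B and build the canonical LR(0) collection (I0 = CLOSURE({[B' → . B]}), then GOTO on every symbol after a dot until no new states appear). It has 12 states:
  I0: { [B → . T T], [B' → . B], [T → . c X], [T → . e] }  — shift
  I1: { [B' → B .] }  — accept
  I2: { [B → T . T], [T → . c X], [T → . e] }  — shift
  I3: { [T → c . X], [X → . / c B], [X → . c T], [X → . c], [X → .] }  — shift, reduce
  I4: { [T → e .] }  — reduce
  I5: { [X → / . c B] }  — shift
  I6: { [T → c X .] }  — reduce
  I7: { [T → . c X], [T → . e], [X → c . T], [X → c .] }  — shift, reduce
  I8: { [X → c T .] }  — reduce
  I9: { [B → . T T], [T → . c X], [T → . e], [X → / c . B] }  — shift
  I10: { [X → / c B .] }  — reduce
  I11: { [B → T T .] }  — reduce

No state contains more than one complete item.

Answer: No reduce-reduce conflicts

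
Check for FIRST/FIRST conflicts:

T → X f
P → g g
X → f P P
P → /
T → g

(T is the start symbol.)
A FIRST/FIRST conflict occurs when two productions N → α and N → β for the same non-terminal have FIRST(α) ∩ FIRST(β) ≠ ∅ (with ε ∈ FIRST of a nullable right-hand side, so two nullable alternatives also conflict).

FIRST sets of the non-terminals at (or reachable through a nullable prefix from) the front of some alternative:
  FIRST(X) = { 'f' }

Productions for T:
  T → X f: FIRST = { 'f' }
  T → g: FIRST = { 'g' }
Productions for P:
  P → g g: FIRST = { 'g' }
  P → /: FIRST = { '/' }
X has only one production, so no FIRST/FIRST conflict is possible there.

All alternatives of each non-terminal have pairwise disjoint FIRST sets.

Answer: No FIRST/FIRST conflicts.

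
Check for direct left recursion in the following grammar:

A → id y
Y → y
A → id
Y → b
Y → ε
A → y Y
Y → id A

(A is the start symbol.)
No direct left recursion

A → id y: starts with id
Y → y: starts with y
A → id: starts with id
Y → b: starts with b
Y → ε: starts with ε
A → y Y: starts with y
Y → id A: starts with id

No direct left recursion found.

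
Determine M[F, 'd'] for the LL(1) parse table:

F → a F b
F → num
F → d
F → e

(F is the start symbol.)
F → d

To find M[F, 'd'], we find productions for F where 'd' is in the predict set (PREDICT(N → α) = (FIRST(α) \ {ε}) ∪ (FOLLOW(N) if α ⇒* ε)).

F → a F b: PREDICT = { 'a' }
F → num: PREDICT = { 'num' }
F → d: PREDICT = { 'd' }
  'd' is in predict set, so this production goes in M[F, 'd']
F → e: PREDICT = { 'e' }

M[F, 'd'] = F → d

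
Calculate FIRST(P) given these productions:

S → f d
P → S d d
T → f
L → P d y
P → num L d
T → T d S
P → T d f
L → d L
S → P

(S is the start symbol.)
{ 'f', 'num' }

FIRST sets of the other non-terminals involved (by the same procedure, iterated to a fixed point):
  FIRST(S) = { 'f', 'num' }
  FIRST(T) = { 'f' }

From P → S d d:
  - S is a non-terminal: add FIRST(S) \ {ε} = { 'f', 'num' }
    S is not nullable, so stop
From P → num L d:
  - num is a terminal: add 'num' and stop
From P → T d f:
  - T is a non-terminal: add FIRST(T) \ {ε} = { 'f' }
    T is not nullable, so stop

Collecting: FIRST(P) = { 'f', 'num' }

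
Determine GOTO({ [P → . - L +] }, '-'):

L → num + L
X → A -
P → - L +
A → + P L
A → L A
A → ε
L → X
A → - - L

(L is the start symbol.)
{ [A → . + P L], [A → . - - L], [A → . L A], [A → .], [L → . X], [L → . num + L], [P → - . L +], [X → . A -] }

GOTO(I, '-') = CLOSURE({ [A → αX.β] : [A → α.Xβ] ∈ I, X = '-' })

Items with dot before '-', with the dot advanced:
  [P → . - L +] → [P → - . L +]
Closure of the advanced items:
  [P → - . L +] has the dot before L: add [L → . num + L], [L → . X]
  [L → . X] has the dot before X: add [X → . A -]
  [X → . A -] has the dot before A: add [A → . + P L], [A → . L A], [A → .], [A → . - - L]

GOTO = { [A → . + P L], [A → . - - L], [A → . L A], [A → .], [L → . X], [L → . num + L], [P → - . L +], [X → . A -] }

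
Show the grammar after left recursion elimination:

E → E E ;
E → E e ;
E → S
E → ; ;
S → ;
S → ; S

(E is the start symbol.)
E is directly left-recursive. The standard transformation for
  A → A α₁ | ... | A α_m | β₁ | ... | β_n
is
  A  → β₁ A' | ... | β_n A'
  A' → α₁ A' | ... | α_m A' | ε

E → S becomes E → S E'
E → ; ; becomes E → ; ; E'
E → E E ; becomes E' → E ; E'
E → E e ; becomes E' → e ; E'
Add E' → ε

Productions for other non-terminals are unchanged:
  S → ;
  S → ; S

Resulting grammar:
E → S E'
E → ; ; E'
E' → E ; E'
E' → e ; E'
E' → ε
S → ;
S → ; S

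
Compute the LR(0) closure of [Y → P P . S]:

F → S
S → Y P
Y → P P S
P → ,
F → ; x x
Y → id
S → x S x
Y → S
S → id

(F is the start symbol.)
To compute CLOSURE, for each item [A → α.Bβ] where B is a non-terminal, add [B → .γ] for all productions B → γ; repeat for the newly added items until nothing changes.

Start with: [Y → P P . S]
  [Y → P P . S] has the dot before S: add [S → . Y P], [S → . x S x], [S → . id]
  [S → . Y P] has the dot before Y: add [Y → . P P S], [Y → . id], [Y → . S]
  [Y → . P P S] has the dot before P: add [P → . ,]
No further items can be added.

CLOSURE = { [P → . ,], [S → . Y P], [S → . id], [S → . x S x], [Y → . P P S], [Y → . S], [Y → . id], [Y → P P . S] }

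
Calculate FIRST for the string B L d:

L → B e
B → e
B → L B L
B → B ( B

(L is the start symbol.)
FIRST sets of the non-terminals involved (from the grammar, by fixed-point iteration):
  FIRST(B) = { 'e' }

To compute FIRST(B L d), process the symbols left to right:
Symbol B is a non-terminal. Add FIRST(B) \ {ε} = { 'e' }
B is not nullable (ε ∉ FIRST(B)), so stop here.
FIRST(B L d) = { 'e' }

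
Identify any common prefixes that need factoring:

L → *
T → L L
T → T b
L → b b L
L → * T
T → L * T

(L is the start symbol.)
Left-factoring is needed when two productions for the same non-terminal
share a common prefix on the right-hand side.

Productions for L:
  L → *
  L → b b L
  L → * T
Productions for T:
  T → L L
  T → T b
  T → L * T

Found common prefix '*' in productions for L
Found common prefix 'L' in productions for T

Answer: Yes, L has productions with common prefix '*'; T has productions with common prefix 'L'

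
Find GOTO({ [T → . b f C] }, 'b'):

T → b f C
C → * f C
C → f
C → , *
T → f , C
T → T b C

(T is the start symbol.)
{ [T → b . f C] }

GOTO(I, 'b') = CLOSURE({ [A → αX.β] : [A → α.Xβ] ∈ I, X = 'b' })

Items with dot before 'b', with the dot advanced:
  [T → . b f C] → [T → b . f C]
Closure adds nothing (no advanced item has the dot before a non-terminal).

GOTO = { [T → b . f C] }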